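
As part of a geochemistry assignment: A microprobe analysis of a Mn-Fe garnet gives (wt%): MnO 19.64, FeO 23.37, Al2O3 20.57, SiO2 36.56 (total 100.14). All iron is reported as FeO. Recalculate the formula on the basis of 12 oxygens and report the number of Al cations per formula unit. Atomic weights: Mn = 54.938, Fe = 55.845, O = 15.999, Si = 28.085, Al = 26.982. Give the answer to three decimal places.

19.64 wt% MnO ÷ 70.937 g/mol = 0.27687 mol, giving 0.27687 Mn and 0.27687 O.
23.37 wt% FeO ÷ 71.844 g/mol = 0.32529 mol, giving 0.32529 Fe and 0.32529 O.
20.57 wt% Al2O3 ÷ 101.961 g/mol = 0.20174 mol, giving 0.40348 Al and 0.60522 O.
36.56 wt% SiO2 ÷ 60.083 g/mol = 0.60849 mol, giving 0.60849 Si and 1.21698 O.
Oxygen sums to 2.42436; scaling by 12/2.42436 = 4.94976 puts the formula on 12 O.
Al: 0.40348 × 4.94976 = 1.997 atoms per formula unit.

1.997 Al apfu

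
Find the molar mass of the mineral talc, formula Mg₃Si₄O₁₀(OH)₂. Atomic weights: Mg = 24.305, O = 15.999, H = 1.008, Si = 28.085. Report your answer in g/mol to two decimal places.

M = 3(24.305) + 4(28.085) + 12(15.999) + 2(1.008)

379.26 g/mol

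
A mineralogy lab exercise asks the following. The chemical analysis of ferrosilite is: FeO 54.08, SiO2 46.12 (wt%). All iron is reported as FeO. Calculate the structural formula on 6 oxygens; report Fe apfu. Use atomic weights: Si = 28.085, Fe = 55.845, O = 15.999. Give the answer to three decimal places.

1.974 Fe apfu

FeO: 54.08/71.844 = 0.75274 mol → 0.75274 mol Fe, 0.75274 mol O.
SiO2: 46.12/60.083 = 0.76760 mol → 0.76760 mol Si, 1.53520 mol O.
Total oxygen = 2.28794 mol. Normalization factor = 6/2.28794 = 2.62245.
Fe per 6 O = 0.75274 × 2.62245 = 1.974.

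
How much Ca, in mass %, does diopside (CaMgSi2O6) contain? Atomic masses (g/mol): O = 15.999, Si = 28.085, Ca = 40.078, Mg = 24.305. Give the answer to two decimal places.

18.51 mass %

Formula mass = 1×40.078 + 1×24.305 + 2×28.085 + 6×15.999 = 216.547 g/mol, of which 40.078 g is Ca.
So Ca makes up 40.078/216.547 = 0.1851 of the mass, i.e. 18.51%.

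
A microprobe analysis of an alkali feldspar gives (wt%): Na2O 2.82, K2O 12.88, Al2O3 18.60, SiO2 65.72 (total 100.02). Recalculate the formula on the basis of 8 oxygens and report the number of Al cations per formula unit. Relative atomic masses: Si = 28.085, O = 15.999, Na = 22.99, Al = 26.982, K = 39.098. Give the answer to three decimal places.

Na2O (M=61.979): mol = 0.04550; Na = 0.09100, O = 0.04550.
K2O (M=94.195): mol = 0.13674; K = 0.27348, O = 0.13674.
Al2O3 (M=101.961): mol = 0.18242; Al = 0.36484, O = 0.54726.
SiO2 (M=60.083): mol = 1.09382; Si = 1.09382, O = 2.18764.
ΣO = 2.91714; factor = 8/ΣO = 2.74241.
Al apfu = 0.36484 × 2.74241 = 1.001.

1.001 Al apfu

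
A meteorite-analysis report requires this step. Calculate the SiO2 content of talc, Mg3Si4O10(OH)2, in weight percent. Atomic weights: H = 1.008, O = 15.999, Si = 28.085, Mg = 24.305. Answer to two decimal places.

63.37 wt%

Molar mass of Mg3Si4O10(OH)2 = 3·24.305 + 4·28.085 + 12·15.999 + 2·1.008 = 379.259 g/mol.
Each formula unit contains 4 Si, equivalent to 4/1 = 4.0000 mol SiO2.
M(SiO2) = 1×28.085 + 2×15.999 = 60.083 g/mol.
Mass of SiO2 per formula unit = 4.0000 × 60.083 = 240.332 g.
SiO2 wt% = 240.332 / 379.259 × 100 = 63.37%.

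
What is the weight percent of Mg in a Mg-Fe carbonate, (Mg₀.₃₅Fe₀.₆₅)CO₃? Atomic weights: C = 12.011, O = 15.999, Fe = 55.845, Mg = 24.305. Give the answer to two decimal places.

M((Mg₀.₃₅Fe₀.₆₅)CO₃) = 104.814 g/mol.
Mg contributes 0.35 × 24.305 = 8.507 g per mole.
8.507/104.814 = 0.0812 → 8.12%.

8.12 mass %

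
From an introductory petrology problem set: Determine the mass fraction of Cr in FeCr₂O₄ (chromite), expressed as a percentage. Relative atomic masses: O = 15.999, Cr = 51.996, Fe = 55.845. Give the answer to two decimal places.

M(FeCr₂O₄) = 223.833 g/mol.
Cr contributes 2 × 51.996 = 103.992 g per mole.
103.992/223.833 = 0.4646 → 46.46%.

46.46 mass %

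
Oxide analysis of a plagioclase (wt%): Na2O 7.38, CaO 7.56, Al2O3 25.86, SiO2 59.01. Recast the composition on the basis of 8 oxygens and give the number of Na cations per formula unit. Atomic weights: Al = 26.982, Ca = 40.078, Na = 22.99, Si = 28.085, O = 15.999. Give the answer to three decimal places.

7.38 wt% Na2O ÷ 61.979 g/mol = 0.11907 mol, giving 0.23814 Na and 0.11907 O.
7.56 wt% CaO ÷ 56.077 g/mol = 0.13481 mol, giving 0.13481 Ca and 0.13481 O.
25.86 wt% Al2O3 ÷ 101.961 g/mol = 0.25363 mol, giving 0.50726 Al and 0.76089 O.
59.01 wt% SiO2 ÷ 60.083 g/mol = 0.98214 mol, giving 0.98214 Si and 1.96428 O.
Oxygen sums to 2.97905; scaling by 8/2.97905 = 2.68542 puts the formula on 8 O.
Na: 0.23814 × 2.68542 = 0.640 atoms per formula unit.

0.640 Na apfu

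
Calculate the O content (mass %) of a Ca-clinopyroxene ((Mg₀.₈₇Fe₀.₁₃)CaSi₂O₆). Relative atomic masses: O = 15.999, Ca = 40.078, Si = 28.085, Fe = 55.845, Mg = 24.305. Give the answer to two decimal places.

Molar mass of (Mg₀.₈₇Fe₀.₁₃)CaSi₂O₆: 0.87*24.305 + 0.13*55.845 + 1*40.078 + 2*28.085 + 6*15.999 = 220.647 g/mol.
Mass of O per formula unit: 6 × 15.999 = 95.994 g.
Weight fraction O = 95.994 / 220.647 = 0.4351.

43.51 mass %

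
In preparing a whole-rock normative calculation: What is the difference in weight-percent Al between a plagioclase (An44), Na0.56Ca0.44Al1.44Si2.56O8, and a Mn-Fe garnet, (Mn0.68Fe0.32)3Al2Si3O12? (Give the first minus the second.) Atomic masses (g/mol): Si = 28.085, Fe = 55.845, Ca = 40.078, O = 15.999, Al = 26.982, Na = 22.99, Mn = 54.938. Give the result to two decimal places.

Al in Na0.56Ca0.44Al1.44Si2.56O8: molar mass 269.252 g/mol; 1.44×26.982 = 38.854 g → 14.43 wt%.
Al in (Mn0.68Fe0.32)3Al2Si3O12: molar mass 495.892 g/mol; 2×26.982 = 53.964 g → 10.88 wt%.
Difference = 14.43 − 10.88 = 3.55 percentage points.

3.55 percentage points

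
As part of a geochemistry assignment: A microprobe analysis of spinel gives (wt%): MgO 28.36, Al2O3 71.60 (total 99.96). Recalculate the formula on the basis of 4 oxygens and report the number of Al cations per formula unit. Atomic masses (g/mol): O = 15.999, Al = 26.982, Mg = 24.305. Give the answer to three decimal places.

1.999 Al apfu

MgO: 28.36/40.304 = 0.70365 mol → 0.70365 mol Mg, 0.70365 mol O.
Al2O3: 71.60/101.961 = 0.70223 mol → 1.40446 mol Al, 2.10669 mol O.
Total oxygen = 2.81034 mol. Normalization factor = 4/2.81034 = 1.42332.
Al per 4 O = 1.40446 × 1.42332 = 1.999.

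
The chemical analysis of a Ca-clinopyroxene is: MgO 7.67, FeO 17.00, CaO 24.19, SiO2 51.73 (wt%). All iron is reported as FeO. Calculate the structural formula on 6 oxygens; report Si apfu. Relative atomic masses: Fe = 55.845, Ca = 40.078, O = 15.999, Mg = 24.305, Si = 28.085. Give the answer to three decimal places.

2.002 Si apfu

MgO: 7.67/40.304 = 0.19030 mol → 0.19030 mol Mg, 0.19030 mol O.
FeO: 17.00/71.844 = 0.23662 mol → 0.23662 mol Fe, 0.23662 mol O.
CaO: 24.19/56.077 = 0.43137 mol → 0.43137 mol Ca, 0.43137 mol O.
SiO2: 51.73/60.083 = 0.86098 mol → 0.86098 mol Si, 1.72196 mol O.
Total oxygen = 2.58025 mol. Normalization factor = 6/2.58025 = 2.32536.
Si per 6 O = 0.86098 × 2.32536 = 2.002.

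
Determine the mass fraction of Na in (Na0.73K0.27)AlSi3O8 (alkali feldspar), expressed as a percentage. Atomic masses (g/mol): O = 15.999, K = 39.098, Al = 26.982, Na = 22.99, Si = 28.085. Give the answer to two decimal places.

6.30 mass %

M((Na0.73K0.27)AlSi3O8) = 266.568 g/mol.
Na contributes 0.73 × 22.99 = 16.783 g per mole.
16.783/266.568 = 0.0630 → 6.30%.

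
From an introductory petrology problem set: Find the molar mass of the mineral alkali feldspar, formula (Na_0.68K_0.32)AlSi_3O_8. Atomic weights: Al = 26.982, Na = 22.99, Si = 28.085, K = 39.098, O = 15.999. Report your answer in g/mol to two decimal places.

Na: 0.68 × 22.99 = 15.6332
K: 0.32 × 39.098 = 12.5114
Al: 1 × 26.982 = 26.9820
Si: 3 × 28.085 = 84.2550
O: 8 × 15.999 = 127.9920
Summing the contributions gives the formula mass.

267.37 g/mol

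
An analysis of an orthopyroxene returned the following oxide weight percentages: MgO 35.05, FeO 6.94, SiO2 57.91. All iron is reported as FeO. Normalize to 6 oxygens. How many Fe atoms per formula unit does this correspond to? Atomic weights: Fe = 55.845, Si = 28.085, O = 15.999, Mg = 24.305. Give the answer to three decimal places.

MgO: 35.05/40.304 = 0.86964 mol → 0.86964 mol Mg, 0.86964 mol O.
FeO: 6.94/71.844 = 0.09660 mol → 0.09660 mol Fe, 0.09660 mol O.
SiO2: 57.91/60.083 = 0.96383 mol → 0.96383 mol Si, 1.92766 mol O.
Total oxygen = 2.89390 mol. Normalization factor = 6/2.89390 = 2.07333.
Fe per 6 O = 0.09660 × 2.07333 = 0.200.

0.200 Fe apfu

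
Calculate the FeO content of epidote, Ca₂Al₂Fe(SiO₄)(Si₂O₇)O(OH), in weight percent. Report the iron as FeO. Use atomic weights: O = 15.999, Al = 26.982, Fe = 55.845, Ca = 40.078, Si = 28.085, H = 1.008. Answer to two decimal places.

Molar mass of Ca₂Al₂Fe(SiO₄)(Si₂O₇)O(OH) = 2·40.078 + 2·26.982 + 1·55.845 + 3·28.085 + 13·15.999 + 1·1.008 = 483.215 g/mol.
Each formula unit contains 1 Fe, equivalent to 1/1 = 1.0000 mol FeO.
M(FeO) = 1×55.845 + 1×15.999 = 71.844 g/mol.
Mass of FeO per formula unit = 1.0000 × 71.844 = 71.844 g.
FeO wt% = 71.844 / 483.215 × 100 = 14.87%.

14.87 wt%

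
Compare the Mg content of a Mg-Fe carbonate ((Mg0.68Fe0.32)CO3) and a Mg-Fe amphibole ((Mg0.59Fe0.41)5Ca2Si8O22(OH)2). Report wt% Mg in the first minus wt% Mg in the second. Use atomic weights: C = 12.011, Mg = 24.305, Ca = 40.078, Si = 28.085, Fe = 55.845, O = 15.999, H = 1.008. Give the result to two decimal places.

9.33 percentage points

First mineral: 16.527 g Mg in 94.406 g formula = 17.51 wt% Mg.
Second mineral: 71.700 g Mg in 877.010 g formula = 8.18 wt% Mg.
17.51% − 8.18% gives a difference of 9.33 percentage points.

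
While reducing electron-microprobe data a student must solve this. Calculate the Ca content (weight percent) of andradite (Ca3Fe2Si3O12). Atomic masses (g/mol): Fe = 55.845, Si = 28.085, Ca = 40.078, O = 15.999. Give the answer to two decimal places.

Formula mass = 3*40.078 + 2*55.845 + 3*28.085 + 12*15.999 = 508.167 g/mol, of which 120.234 g is Ca.
So Ca makes up 120.234/508.167 = 0.2366 of the mass, i.e. 23.66%.

23.66 weight percent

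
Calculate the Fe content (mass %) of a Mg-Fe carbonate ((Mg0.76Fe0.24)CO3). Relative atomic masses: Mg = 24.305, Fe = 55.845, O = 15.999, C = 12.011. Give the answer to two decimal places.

Molar mass of (Mg0.76Fe0.24)CO3: 0.76*24.305 + 0.24*55.845 + 1*12.011 + 3*15.999 = 91.883 g/mol.
Mass of Fe per formula unit: 0.24 × 55.845 = 13.403 g.
Weight fraction Fe = 13.403 / 91.883 = 0.1459.

14.59 mass %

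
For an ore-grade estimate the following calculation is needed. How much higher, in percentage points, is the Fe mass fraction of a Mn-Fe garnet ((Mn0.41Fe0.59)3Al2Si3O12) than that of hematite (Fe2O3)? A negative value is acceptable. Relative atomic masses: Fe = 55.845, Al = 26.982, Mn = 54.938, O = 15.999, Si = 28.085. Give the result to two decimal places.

-50.04 percentage points

Fe in (Mn0.41Fe0.59)3Al2Si3O12: molar mass 496.626 g/mol; 1.77×55.845 = 98.846 g → 19.90 wt%.
Fe in Fe2O3: molar mass 159.687 g/mol; 2×55.845 = 111.690 g → 69.94 wt%.
Difference = 19.90 − 69.94 = -50.04 percentage points.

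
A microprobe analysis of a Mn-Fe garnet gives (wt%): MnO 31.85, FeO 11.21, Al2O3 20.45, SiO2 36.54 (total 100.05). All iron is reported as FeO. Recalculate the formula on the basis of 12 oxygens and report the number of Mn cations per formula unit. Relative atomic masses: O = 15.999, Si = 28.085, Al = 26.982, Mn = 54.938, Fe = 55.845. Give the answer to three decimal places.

MnO (M=70.937): mol = 0.44899; Mn = 0.44899, O = 0.44899.
FeO (M=71.844): mol = 0.15603; Fe = 0.15603, O = 0.15603.
Al2O3 (M=101.961): mol = 0.20057; Al = 0.40114, O = 0.60171.
SiO2 (M=60.083): mol = 0.60816; Si = 0.60816, O = 1.21632.
ΣO = 2.42305; factor = 12/ΣO = 4.95244.
Mn apfu = 0.44899 × 4.95244 = 2.224.

2.224 Mn apfu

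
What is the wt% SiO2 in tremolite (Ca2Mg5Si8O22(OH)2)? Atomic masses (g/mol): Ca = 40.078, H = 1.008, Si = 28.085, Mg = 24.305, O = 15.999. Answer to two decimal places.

Molar mass of Ca2Mg5Si8O22(OH)2 = 2*40.078 + 5*24.305 + 8*28.085 + 24*15.999 + 2*1.008 = 812.353 g/mol.
Each formula unit contains 8 Si, equivalent to 8/1 = 8.0000 mol SiO2.
M(SiO2) = 1×28.085 + 2×15.999 = 60.083 g/mol.
Mass of SiO2 per formula unit = 8.0000 × 60.083 = 480.664 g.
SiO2 wt% = 480.664 / 812.353 × 100 = 59.17%.

59.17 wt%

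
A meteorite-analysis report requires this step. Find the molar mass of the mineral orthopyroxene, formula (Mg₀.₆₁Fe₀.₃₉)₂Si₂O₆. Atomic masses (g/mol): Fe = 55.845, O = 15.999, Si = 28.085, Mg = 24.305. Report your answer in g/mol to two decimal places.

The formula mass is the sum 1.22·24.305 + 0.78·55.845 + 2·28.085 + 6·15.999.

225.38 g/mol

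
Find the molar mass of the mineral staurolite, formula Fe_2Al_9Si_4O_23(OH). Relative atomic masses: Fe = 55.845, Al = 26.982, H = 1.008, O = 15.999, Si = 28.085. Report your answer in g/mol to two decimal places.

M = 2·55.845 + 9·26.982 + 4·28.085 + 24·15.999 + 1·1.008

851.85 g/mol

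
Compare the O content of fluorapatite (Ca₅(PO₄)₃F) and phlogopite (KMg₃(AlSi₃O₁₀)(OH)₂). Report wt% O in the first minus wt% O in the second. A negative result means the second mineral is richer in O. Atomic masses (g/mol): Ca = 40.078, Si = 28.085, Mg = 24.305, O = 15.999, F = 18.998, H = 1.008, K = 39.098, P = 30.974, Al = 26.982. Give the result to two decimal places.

-7.94 percentage points

O in Ca₅(PO₄)₃F: molar mass 504.298 g/mol; 12×15.999 = 191.988 g → 38.07 wt%.
O in KMg₃(AlSi₃O₁₀)(OH)₂: molar mass 417.254 g/mol; 12×15.999 = 191.988 g → 46.01 wt%.
Difference = 38.07 − 46.01 = -7.94 percentage points.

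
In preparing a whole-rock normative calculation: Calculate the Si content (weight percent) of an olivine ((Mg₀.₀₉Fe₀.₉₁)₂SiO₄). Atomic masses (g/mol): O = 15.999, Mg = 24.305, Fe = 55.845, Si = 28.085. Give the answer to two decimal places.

Formula mass = 0.18·24.305 + 1.82·55.845 + 1·28.085 + 4·15.999 = 198.094 g/mol, of which 28.085 g is Si.
So Si makes up 28.085/198.094 = 0.1418 of the mass, i.e. 14.18%.

14.18 weight percent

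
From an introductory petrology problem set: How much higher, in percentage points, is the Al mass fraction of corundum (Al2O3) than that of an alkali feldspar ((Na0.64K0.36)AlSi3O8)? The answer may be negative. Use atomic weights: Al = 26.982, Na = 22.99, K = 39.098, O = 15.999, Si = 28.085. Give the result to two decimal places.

42.86 percentage points

Al in Al2O3: molar mass 101.961 g/mol; 2×26.982 = 53.964 g → 52.93 wt%.
Al in (Na0.64K0.36)AlSi3O8: molar mass 268.018 g/mol; 1×26.982 = 26.982 g → 10.07 wt%.
Difference = 52.93 − 10.07 = 42.86 percentage points.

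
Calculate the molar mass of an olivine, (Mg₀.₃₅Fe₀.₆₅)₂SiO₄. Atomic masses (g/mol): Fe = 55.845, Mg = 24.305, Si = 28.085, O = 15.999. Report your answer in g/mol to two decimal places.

181.69 g/mol

M = 0.70×24.305 + 1.30×55.845 + 1×28.085 + 4×15.999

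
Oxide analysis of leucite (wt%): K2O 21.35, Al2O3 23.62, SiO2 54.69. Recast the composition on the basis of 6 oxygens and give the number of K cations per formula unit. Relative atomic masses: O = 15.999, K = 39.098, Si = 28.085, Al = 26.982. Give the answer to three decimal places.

K2O: 21.35/94.195 = 0.22666 mol → 0.45332 mol K, 0.22666 mol O.
Al2O3: 23.62/101.961 = 0.23166 mol → 0.46332 mol Al, 0.69498 mol O.
SiO2: 54.69/60.083 = 0.91024 mol → 0.91024 mol Si, 1.82048 mol O.
Total oxygen = 2.74212 mol. Normalization factor = 6/2.74212 = 2.18809.
K per 6 O = 0.45332 × 2.18809 = 0.992.

0.992 K apfu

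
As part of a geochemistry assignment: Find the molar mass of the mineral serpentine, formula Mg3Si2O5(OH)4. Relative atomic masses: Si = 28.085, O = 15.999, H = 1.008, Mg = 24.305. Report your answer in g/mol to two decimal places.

277.11 g/mol

Mg: 3 × 24.305 = 72.9150
Si: 2 × 28.085 = 56.1700
O: 9 × 15.999 = 143.9910
H: 4 × 1.008 = 4.0320
Summing the contributions gives the formula mass.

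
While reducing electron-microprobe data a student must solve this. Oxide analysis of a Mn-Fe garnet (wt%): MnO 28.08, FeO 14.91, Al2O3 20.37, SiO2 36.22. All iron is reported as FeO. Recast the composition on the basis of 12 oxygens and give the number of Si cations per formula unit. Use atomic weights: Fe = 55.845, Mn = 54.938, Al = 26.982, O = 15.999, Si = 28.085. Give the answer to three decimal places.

3.004 Si apfu

28.08 wt% MnO ÷ 70.937 g/mol = 0.39584 mol, giving 0.39584 Mn and 0.39584 O.
14.91 wt% FeO ÷ 71.844 g/mol = 0.20753 mol, giving 0.20753 Fe and 0.20753 O.
20.37 wt% Al2O3 ÷ 101.961 g/mol = 0.19978 mol, giving 0.39956 Al and 0.59934 O.
36.22 wt% SiO2 ÷ 60.083 g/mol = 0.60283 mol, giving 0.60283 Si and 1.20566 O.
Oxygen sums to 2.40837; scaling by 12/2.40837 = 4.98262 puts the formula on 12 O.
Si: 0.60283 × 4.98262 = 3.004 atoms per formula unit.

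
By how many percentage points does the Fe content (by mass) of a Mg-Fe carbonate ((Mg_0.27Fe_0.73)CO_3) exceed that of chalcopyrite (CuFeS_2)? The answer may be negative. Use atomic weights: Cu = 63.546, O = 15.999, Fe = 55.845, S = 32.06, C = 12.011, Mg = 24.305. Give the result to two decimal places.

First mineral: 40.767 g Fe in 107.337 g formula = 37.98 wt% Fe.
Second mineral: 55.845 g Fe in 183.511 g formula = 30.43 wt% Fe.
37.98% − 30.43% gives a difference of 7.55 percentage points.

7.55 percentage points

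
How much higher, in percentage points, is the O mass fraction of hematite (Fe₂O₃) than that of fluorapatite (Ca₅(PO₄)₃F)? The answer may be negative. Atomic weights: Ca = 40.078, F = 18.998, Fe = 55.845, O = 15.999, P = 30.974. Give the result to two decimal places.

M(Fe₂O₃) = 159.687 g/mol, so wt% O = 47.997/159.687 × 100 = 30.06%.
M(Ca₅(PO₄)₃F) = 504.298 g/mol, so wt% O = 191.988/504.298 × 100 = 38.07%.
30.06 − 38.07 = -8.01 pp.

-8.01 percentage points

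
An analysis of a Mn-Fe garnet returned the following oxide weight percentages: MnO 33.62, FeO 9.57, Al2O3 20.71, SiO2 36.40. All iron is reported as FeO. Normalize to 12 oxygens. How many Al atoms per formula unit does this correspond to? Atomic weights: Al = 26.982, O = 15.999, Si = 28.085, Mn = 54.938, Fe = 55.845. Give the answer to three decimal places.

MnO: 33.62/70.937 = 0.47394 mol → 0.47394 mol Mn, 0.47394 mol O.
FeO: 9.57/71.844 = 0.13321 mol → 0.13321 mol Fe, 0.13321 mol O.
Al2O3: 20.71/101.961 = 0.20312 mol → 0.40624 mol Al, 0.60936 mol O.
SiO2: 36.40/60.083 = 0.60583 mol → 0.60583 mol Si, 1.21166 mol O.
Total oxygen = 2.42817 mol. Normalization factor = 12/2.42817 = 4.94199.
Al per 12 O = 0.40624 × 4.94199 = 2.008.

2.008 Al apfu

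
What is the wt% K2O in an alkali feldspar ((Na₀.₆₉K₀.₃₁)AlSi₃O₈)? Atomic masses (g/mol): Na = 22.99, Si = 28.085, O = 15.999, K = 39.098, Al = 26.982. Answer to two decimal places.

5.46 wt%

Molar mass of (Na₀.₆₉K₀.₃₁)AlSi₃O₈ = 0.69*22.99 + 0.31*39.098 + 1*26.982 + 3*28.085 + 8*15.999 = 267.212 g/mol.
Each formula unit contains 0.31 K, equivalent to 0.31/2 = 0.1550 mol K2O.
M(K2O) = 2×39.098 + 1×15.999 = 94.195 g/mol.
Mass of K2O per formula unit = 0.1550 × 94.195 = 14.600 g.
K2O wt% = 14.600 / 267.212 × 100 = 5.46%.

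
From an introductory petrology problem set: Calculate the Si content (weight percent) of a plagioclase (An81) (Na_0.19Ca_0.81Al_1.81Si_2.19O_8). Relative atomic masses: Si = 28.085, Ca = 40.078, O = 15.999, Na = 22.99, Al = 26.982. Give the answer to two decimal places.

Formula mass = 0.19·22.99 + 0.81·40.078 + 1.81·26.982 + 2.19·28.085 + 8·15.999 = 275.167 g/mol, of which 61.506 g is Si.
So Si makes up 61.506/275.167 = 0.2235 of the mass, i.e. 22.35%.

22.35 weight percent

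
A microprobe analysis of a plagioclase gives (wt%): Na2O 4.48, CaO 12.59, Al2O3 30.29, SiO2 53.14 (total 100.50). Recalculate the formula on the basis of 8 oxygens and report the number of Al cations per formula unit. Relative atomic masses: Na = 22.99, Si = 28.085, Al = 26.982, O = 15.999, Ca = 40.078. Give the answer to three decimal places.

Na2O (M=61.979): mol = 0.07228; Na = 0.14456, O = 0.07228.
CaO (M=56.077): mol = 0.22451; Ca = 0.22451, O = 0.22451.
Al2O3 (M=101.961): mol = 0.29707; Al = 0.59414, O = 0.89121.
SiO2 (M=60.083): mol = 0.88444; Si = 0.88444, O = 1.76888.
ΣO = 2.95688; factor = 8/ΣO = 2.70555.
Al apfu = 0.59414 × 2.70555 = 1.607.

1.607 Al apfu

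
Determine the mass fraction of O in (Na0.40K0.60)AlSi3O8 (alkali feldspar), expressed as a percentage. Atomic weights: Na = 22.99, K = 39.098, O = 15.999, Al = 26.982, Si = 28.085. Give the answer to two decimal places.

M((Na0.40K0.60)AlSi3O8) = 271.884 g/mol.
O contributes 8 × 15.999 = 127.992 g per mole.
127.992/271.884 = 0.4708 → 47.08%.

47.08 wt%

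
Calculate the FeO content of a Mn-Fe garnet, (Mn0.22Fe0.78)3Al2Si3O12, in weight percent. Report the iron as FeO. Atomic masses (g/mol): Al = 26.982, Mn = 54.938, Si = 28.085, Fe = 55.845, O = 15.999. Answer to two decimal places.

33.82 wt%

Formula mass = 497.143 g/mol.
2.34 Fe → 2.3400 mol FeO per formula unit; M(FeO) = 71.844, so FeO mass = 168.115 g.
168.115/497.143 × 100 = 33.82 wt%.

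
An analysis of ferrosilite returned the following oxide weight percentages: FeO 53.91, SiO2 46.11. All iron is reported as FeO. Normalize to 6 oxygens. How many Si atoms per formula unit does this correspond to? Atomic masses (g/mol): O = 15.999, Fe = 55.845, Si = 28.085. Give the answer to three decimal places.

2.015 Si apfu

FeO (M=71.844): mol = 0.75038; Fe = 0.75038, O = 0.75038.
SiO2 (M=60.083): mol = 0.76744; Si = 0.76744, O = 1.53488.
ΣO = 2.28526; factor = 6/ΣO = 2.62552.
Si apfu = 0.76744 × 2.62552 = 2.015.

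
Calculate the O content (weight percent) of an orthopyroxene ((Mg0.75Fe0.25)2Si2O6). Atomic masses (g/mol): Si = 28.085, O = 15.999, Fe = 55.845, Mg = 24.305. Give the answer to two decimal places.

44.33 weight percent

M((Mg0.75Fe0.25)2Si2O6) = 216.544 g/mol.
O contributes 6 × 15.999 = 95.994 g per mole.
95.994/216.544 = 0.4433 → 44.33%.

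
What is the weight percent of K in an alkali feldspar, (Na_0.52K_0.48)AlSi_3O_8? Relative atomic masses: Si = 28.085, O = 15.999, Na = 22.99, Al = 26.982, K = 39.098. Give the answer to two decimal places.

M((Na_0.52K_0.48)AlSi_3O_8) = 269.951 g/mol.
K contributes 0.48 × 39.098 = 18.767 g per mole.
18.767/269.951 = 0.0695 → 6.95%.

6.95 mass %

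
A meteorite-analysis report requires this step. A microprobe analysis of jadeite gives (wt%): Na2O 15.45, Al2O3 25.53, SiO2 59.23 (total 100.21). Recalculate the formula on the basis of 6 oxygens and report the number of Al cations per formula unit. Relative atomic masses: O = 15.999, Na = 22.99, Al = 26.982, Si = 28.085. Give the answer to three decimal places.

15.45 wt% Na2O ÷ 61.979 g/mol = 0.24928 mol, giving 0.49856 Na and 0.24928 O.
25.53 wt% Al2O3 ÷ 101.961 g/mol = 0.25039 mol, giving 0.50078 Al and 0.75117 O.
59.23 wt% SiO2 ÷ 60.083 g/mol = 0.98580 mol, giving 0.98580 Si and 1.97160 O.
Oxygen sums to 2.97205; scaling by 6/2.97205 = 2.01881 puts the formula on 6 O.
Al: 0.50078 × 2.01881 = 1.011 atoms per formula unit.

1.011 Al apfu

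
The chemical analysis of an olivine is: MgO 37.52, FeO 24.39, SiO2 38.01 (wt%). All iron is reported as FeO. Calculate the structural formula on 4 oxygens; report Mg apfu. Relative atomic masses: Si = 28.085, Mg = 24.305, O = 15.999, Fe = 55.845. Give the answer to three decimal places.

MgO (M=40.304): mol = 0.93092; Mg = 0.93092, O = 0.93092.
FeO (M=71.844): mol = 0.33949; Fe = 0.33949, O = 0.33949.
SiO2 (M=60.083): mol = 0.63262; Si = 0.63262, O = 1.26524.
ΣO = 2.53565; factor = 4/ΣO = 1.57750.
Mg apfu = 0.93092 × 1.57750 = 1.469.

1.469 Mg apfu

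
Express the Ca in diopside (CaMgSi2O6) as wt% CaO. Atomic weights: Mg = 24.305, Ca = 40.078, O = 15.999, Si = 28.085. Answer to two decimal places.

25.90 wt%

Molar mass of CaMgSi2O6 = 1*40.078 + 1*24.305 + 2*28.085 + 6*15.999 = 216.547 g/mol.
Each formula unit contains 1 Ca, equivalent to 1/1 = 1.0000 mol CaO.
M(CaO) = 1×40.078 + 1×15.999 = 56.077 g/mol.
Mass of CaO per formula unit = 1.0000 × 56.077 = 56.077 g.
CaO wt% = 56.077 / 216.547 × 100 = 25.90%.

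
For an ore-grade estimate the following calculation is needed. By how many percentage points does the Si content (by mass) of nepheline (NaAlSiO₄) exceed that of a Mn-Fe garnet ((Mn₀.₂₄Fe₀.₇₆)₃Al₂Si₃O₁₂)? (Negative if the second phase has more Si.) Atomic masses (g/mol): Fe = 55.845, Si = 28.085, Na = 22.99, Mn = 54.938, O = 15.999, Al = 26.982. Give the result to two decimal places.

2.82 percentage points

Si in NaAlSiO₄: molar mass 142.053 g/mol; 1×28.085 = 28.085 g → 19.77 wt%.
Si in (Mn₀.₂₄Fe₀.₇₆)₃Al₂Si₃O₁₂: molar mass 497.089 g/mol; 3×28.085 = 84.255 g → 16.95 wt%.
Difference = 19.77 − 16.95 = 2.82 percentage points.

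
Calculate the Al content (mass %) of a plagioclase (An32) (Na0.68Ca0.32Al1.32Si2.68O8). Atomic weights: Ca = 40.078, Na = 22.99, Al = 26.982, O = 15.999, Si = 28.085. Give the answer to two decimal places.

Formula mass = 0.68·22.99 + 0.32·40.078 + 1.32·26.982 + 2.68·28.085 + 8·15.999 = 267.334 g/mol, of which 35.616 g is Al.
So Al makes up 35.616/267.334 = 0.1332 of the mass, i.e. 13.32%.

13.32 mass %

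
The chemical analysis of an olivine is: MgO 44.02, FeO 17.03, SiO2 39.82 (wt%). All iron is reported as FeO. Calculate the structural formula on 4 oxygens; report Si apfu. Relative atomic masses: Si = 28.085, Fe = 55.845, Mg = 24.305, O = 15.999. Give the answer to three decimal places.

0.999 Si apfu

MgO (M=40.304): mol = 1.09220; Mg = 1.09220, O = 1.09220.
FeO (M=71.844): mol = 0.23704; Fe = 0.23704, O = 0.23704.
SiO2 (M=60.083): mol = 0.66275; Si = 0.66275, O = 1.32550.
ΣO = 2.65474; factor = 4/ΣO = 1.50674.
Si apfu = 0.66275 × 1.50674 = 0.999.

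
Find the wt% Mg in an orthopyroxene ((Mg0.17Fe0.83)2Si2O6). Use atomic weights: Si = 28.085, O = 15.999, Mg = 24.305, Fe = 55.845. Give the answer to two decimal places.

3.26 wt%

Formula mass = 0.34×24.305 + 1.66×55.845 + 2×28.085 + 6×15.999 = 253.130 g/mol, of which 8.264 g is Mg.
So Mg makes up 8.264/253.130 = 0.0326 of the mass, i.e. 3.26%.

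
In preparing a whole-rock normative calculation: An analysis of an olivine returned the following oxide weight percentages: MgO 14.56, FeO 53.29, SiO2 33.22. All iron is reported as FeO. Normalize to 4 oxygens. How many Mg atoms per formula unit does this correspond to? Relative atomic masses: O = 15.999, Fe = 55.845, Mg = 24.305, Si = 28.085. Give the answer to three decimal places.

0.654 Mg apfu

MgO: 14.56/40.304 = 0.36125 mol → 0.36125 mol Mg, 0.36125 mol O.
FeO: 53.29/71.844 = 0.74175 mol → 0.74175 mol Fe, 0.74175 mol O.
SiO2: 33.22/60.083 = 0.55290 mol → 0.55290 mol Si, 1.10580 mol O.
Total oxygen = 2.20880 mol. Normalization factor = 4/2.20880 = 1.81094.
Mg per 4 O = 0.36125 × 1.81094 = 0.654.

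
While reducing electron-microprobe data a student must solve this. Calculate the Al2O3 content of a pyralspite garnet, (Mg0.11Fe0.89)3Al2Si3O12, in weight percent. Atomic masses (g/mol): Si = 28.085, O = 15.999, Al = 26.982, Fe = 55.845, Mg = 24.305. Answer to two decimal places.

Formula mass = 487.334 g/mol.
2 Al → 1.0000 mol Al2O3 per formula unit; M(Al2O3) = 101.961, so Al2O3 mass = 101.961 g.
101.961/487.334 × 100 = 20.92 wt%.

20.92 wt%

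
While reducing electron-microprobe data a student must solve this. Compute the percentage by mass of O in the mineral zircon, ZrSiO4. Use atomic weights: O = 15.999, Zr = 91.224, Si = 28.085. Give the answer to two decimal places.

Formula mass = 1·91.224 + 1·28.085 + 4·15.999 = 183.305 g/mol, of which 63.996 g is O.
So O makes up 63.996/183.305 = 0.3491 of the mass, i.e. 34.91%.

34.91 wt%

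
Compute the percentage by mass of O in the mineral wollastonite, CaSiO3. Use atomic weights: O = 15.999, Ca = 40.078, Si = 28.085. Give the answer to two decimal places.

41.32 mass %

Molar mass of CaSiO3: 1*40.078 + 1*28.085 + 3*15.999 = 116.160 g/mol.
Mass of O per formula unit: 3 × 15.999 = 47.997 g.
Weight fraction O = 47.997 / 116.160 = 0.4132.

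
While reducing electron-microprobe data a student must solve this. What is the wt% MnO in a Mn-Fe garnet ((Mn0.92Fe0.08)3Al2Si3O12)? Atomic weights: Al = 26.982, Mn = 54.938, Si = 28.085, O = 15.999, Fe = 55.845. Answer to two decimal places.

Molar mass of (Mn0.92Fe0.08)3Al2Si3O12 = 2.76×54.938 + 0.24×55.845 + 2×26.982 + 3×28.085 + 12×15.999 = 495.239 g/mol.
Each formula unit contains 2.76 Mn, equivalent to 2.76/1 = 2.7600 mol MnO.
M(MnO) = 1×54.938 + 1×15.999 = 70.937 g/mol.
Mass of MnO per formula unit = 2.7600 × 70.937 = 195.786 g.
MnO wt% = 195.786 / 495.239 × 100 = 39.53%.

39.53 wt%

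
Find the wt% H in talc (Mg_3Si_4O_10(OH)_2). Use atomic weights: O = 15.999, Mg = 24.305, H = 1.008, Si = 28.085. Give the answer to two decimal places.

0.53 weight percent

M(Mg_3Si_4O_10(OH)_2) = 379.259 g/mol.
H contributes 2 × 1.008 = 2.016 g per mole.
2.016/379.259 = 0.0053 → 0.53%.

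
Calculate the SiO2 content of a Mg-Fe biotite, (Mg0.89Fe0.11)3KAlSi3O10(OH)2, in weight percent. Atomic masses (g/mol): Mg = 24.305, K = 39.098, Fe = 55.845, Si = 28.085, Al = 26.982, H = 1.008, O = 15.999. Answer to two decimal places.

Formula mass = 427.662 g/mol.
3 Si → 3.0000 mol SiO2 per formula unit; M(SiO2) = 60.083, so SiO2 mass = 180.249 g.
180.249/427.662 × 100 = 42.15 wt%.

42.15 wt%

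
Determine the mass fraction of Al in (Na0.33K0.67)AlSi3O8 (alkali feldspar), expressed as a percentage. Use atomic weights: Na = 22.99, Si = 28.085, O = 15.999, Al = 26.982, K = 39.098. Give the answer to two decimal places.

9.88 weight percent

Molar mass of (Na0.33K0.67)AlSi3O8: 0.33·22.99 + 0.67·39.098 + 1·26.982 + 3·28.085 + 8·15.999 = 273.011 g/mol.
Mass of Al per formula unit: 1 × 26.982 = 26.982 g.
Weight fraction Al = 26.982 / 273.011 = 0.0988.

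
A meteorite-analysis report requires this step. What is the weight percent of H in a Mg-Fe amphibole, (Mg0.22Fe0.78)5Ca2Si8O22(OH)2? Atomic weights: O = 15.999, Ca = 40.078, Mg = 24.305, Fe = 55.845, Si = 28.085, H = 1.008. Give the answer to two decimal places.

Molar mass of (Mg0.22Fe0.78)5Ca2Si8O22(OH)2: 1.10×24.305 + 3.90×55.845 + 2×40.078 + 8×28.085 + 24×15.999 + 2×1.008 = 935.359 g/mol.
Mass of H per formula unit: 2 × 1.008 = 2.016 g.
Weight fraction H = 2.016 / 935.359 = 0.0022.

0.22 wt%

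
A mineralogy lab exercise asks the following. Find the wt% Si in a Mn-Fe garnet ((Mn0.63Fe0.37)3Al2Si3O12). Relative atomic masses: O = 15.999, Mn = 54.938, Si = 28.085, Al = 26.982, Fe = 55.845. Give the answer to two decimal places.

16.99 weight percent

Formula mass = 1.89*54.938 + 1.11*55.845 + 2*26.982 + 3*28.085 + 12*15.999 = 496.028 g/mol, of which 84.255 g is Si.
So Si makes up 84.255/496.028 = 0.1699 of the mass, i.e. 16.99%.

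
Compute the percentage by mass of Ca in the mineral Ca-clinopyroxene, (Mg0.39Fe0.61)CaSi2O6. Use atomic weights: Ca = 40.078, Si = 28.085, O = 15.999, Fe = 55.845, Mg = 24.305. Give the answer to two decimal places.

17.00 weight percent

Formula mass = 0.39*24.305 + 0.61*55.845 + 1*40.078 + 2*28.085 + 6*15.999 = 235.786 g/mol, of which 40.078 g is Ca.
So Ca makes up 40.078/235.786 = 0.1700 of the mass, i.e. 17.00%.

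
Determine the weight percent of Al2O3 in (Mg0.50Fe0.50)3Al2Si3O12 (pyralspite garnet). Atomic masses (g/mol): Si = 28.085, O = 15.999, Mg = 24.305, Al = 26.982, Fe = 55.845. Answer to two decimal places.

22.64 wt%

Molar mass of (Mg0.50Fe0.50)3Al2Si3O12 = 1.50*24.305 + 1.50*55.845 + 2*26.982 + 3*28.085 + 12*15.999 = 450.432 g/mol.
Each formula unit contains 2 Al, equivalent to 2/2 = 1.0000 mol Al2O3.
M(Al2O3) = 2×26.982 + 3×15.999 = 101.961 g/mol.
Mass of Al2O3 per formula unit = 1.0000 × 101.961 = 101.961 g.
Al2O3 wt% = 101.961 / 450.432 × 100 = 22.64%.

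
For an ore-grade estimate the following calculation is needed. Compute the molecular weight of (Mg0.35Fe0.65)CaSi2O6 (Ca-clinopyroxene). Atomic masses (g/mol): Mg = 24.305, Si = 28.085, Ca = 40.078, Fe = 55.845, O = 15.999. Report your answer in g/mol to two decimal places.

M = 0.35×24.305 + 0.65×55.845 + 1×40.078 + 2×28.085 + 6×15.999

237.05 g/mol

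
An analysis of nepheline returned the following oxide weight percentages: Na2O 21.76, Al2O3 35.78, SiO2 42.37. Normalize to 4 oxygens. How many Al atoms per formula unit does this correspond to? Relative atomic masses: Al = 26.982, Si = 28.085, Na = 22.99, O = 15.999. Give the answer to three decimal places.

0.998 Al apfu

21.76 wt% Na2O ÷ 61.979 g/mol = 0.35109 mol, giving 0.70218 Na and 0.35109 O.
35.78 wt% Al2O3 ÷ 101.961 g/mol = 0.35092 mol, giving 0.70184 Al and 1.05276 O.
42.37 wt% SiO2 ÷ 60.083 g/mol = 0.70519 mol, giving 0.70519 Si and 1.41038 O.
Oxygen sums to 2.81423; scaling by 4/2.81423 = 1.42135 puts the formula on 4 O.
Al: 0.70184 × 1.42135 = 0.998 atoms per formula unit.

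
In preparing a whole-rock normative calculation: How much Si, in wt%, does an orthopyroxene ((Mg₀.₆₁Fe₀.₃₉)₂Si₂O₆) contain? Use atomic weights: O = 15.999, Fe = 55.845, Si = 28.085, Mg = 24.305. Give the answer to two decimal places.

24.92 wt%

M((Mg₀.₆₁Fe₀.₃₉)₂Si₂O₆) = 225.375 g/mol.
Si contributes 2 × 28.085 = 56.170 g per mole.
56.170/225.375 = 0.2492 → 24.92%.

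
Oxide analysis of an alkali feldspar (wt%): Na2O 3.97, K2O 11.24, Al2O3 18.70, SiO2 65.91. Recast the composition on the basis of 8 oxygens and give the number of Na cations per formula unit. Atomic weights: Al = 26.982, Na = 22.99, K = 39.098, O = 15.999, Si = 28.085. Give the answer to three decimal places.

Na2O: 3.97/61.979 = 0.06405 mol → 0.12810 mol Na, 0.06405 mol O.
K2O: 11.24/94.195 = 0.11933 mol → 0.23866 mol K, 0.11933 mol O.
Al2O3: 18.70/101.961 = 0.18340 mol → 0.36680 mol Al, 0.55020 mol O.
SiO2: 65.91/60.083 = 1.09698 mol → 1.09698 mol Si, 2.19396 mol O.
Total oxygen = 2.92754 mol. Normalization factor = 8/2.92754 = 2.73267.
Na per 8 O = 0.12810 × 2.73267 = 0.350.

0.350 Na apfu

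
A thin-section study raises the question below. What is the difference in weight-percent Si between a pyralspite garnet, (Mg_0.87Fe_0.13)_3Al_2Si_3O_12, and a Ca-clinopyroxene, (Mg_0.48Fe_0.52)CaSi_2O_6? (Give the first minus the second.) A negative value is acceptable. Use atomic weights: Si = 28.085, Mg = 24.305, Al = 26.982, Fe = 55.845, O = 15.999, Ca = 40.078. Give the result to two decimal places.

-3.83 percentage points

M((Mg_0.87Fe_0.13)_3Al_2Si_3O_12) = 415.423 g/mol, so wt% Si = 84.255/415.423 × 100 = 20.28%.
M((Mg_0.48Fe_0.52)CaSi_2O_6) = 232.948 g/mol, so wt% Si = 56.170/232.948 × 100 = 24.11%.
20.28 − 24.11 = -3.83 pp.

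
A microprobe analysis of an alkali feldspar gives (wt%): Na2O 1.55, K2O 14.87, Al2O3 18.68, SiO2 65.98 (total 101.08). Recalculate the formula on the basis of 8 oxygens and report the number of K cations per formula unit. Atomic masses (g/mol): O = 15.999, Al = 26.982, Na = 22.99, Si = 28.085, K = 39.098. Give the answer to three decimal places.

0.862 K apfu

1.55 wt% Na2O ÷ 61.979 g/mol = 0.02501 mol, giving 0.05002 Na and 0.02501 O.
14.87 wt% K2O ÷ 94.195 g/mol = 0.15786 mol, giving 0.31572 K and 0.15786 O.
18.68 wt% Al2O3 ÷ 101.961 g/mol = 0.18321 mol, giving 0.36642 Al and 0.54963 O.
65.98 wt% SiO2 ÷ 60.083 g/mol = 1.09815 mol, giving 1.09815 Si and 2.19630 O.
Oxygen sums to 2.92880; scaling by 8/2.92880 = 2.73149 puts the formula on 8 O.
K: 0.31572 × 2.73149 = 0.862 atoms per formula unit.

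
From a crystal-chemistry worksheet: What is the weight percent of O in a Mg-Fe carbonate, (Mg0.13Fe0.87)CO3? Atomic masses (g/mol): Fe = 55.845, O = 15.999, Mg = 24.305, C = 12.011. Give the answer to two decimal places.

42.95 weight percent

Molar mass of (Mg0.13Fe0.87)CO3: 0.13×24.305 + 0.87×55.845 + 1×12.011 + 3×15.999 = 111.753 g/mol.
Mass of O per formula unit: 3 × 15.999 = 47.997 g.
Weight fraction O = 47.997 / 111.753 = 0.4295.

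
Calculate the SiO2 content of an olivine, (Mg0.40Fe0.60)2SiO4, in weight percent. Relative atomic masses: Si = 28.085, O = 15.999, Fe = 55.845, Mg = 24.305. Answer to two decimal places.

33.65 wt%

Formula mass = 178.539 g/mol.
1 Si → 1.0000 mol SiO2 per formula unit; M(SiO2) = 60.083, so SiO2 mass = 60.083 g.
60.083/178.539 × 100 = 33.65 wt%.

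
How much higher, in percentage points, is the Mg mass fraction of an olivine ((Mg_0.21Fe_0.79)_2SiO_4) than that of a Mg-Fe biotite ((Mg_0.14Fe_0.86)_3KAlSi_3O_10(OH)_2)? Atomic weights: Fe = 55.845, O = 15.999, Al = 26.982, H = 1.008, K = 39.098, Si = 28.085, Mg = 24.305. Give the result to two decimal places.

First mineral: 10.208 g Mg in 190.524 g formula = 5.36 wt% Mg.
Second mineral: 10.208 g Mg in 498.627 g formula = 2.05 wt% Mg.
5.36% − 2.05% gives a difference of 3.31 percentage points.

3.31 percentage points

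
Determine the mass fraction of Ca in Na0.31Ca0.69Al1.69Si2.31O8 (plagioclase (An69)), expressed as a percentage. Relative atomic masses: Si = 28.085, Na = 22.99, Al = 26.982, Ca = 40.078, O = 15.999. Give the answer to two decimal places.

Molar mass of Na0.31Ca0.69Al1.69Si2.31O8: 0.31*22.99 + 0.69*40.078 + 1.69*26.982 + 2.31*28.085 + 8*15.999 = 273.249 g/mol.
Mass of Ca per formula unit: 0.69 × 40.078 = 27.654 g.
Weight fraction Ca = 27.654 / 273.249 = 0.1012.

10.12 weight percent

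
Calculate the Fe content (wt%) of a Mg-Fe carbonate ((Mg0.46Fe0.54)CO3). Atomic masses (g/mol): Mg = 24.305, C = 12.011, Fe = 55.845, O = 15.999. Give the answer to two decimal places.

M((Mg0.46Fe0.54)CO3) = 101.345 g/mol.
Fe contributes 0.54 × 55.845 = 30.156 g per mole.
30.156/101.345 = 0.2976 → 29.76%.

29.76 wt%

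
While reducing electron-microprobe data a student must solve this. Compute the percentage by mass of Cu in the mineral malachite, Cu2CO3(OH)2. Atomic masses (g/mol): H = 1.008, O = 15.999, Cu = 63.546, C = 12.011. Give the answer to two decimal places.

M(Cu2CO3(OH)2) = 221.114 g/mol.
Cu contributes 2 × 63.546 = 127.092 g per mole.
127.092/221.114 = 0.5748 → 57.48%.

57.48 mass %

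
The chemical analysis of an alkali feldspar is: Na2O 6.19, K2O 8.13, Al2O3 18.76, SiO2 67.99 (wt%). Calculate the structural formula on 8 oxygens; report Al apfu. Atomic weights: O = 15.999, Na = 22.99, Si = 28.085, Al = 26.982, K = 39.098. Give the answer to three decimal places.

6.19 wt% Na2O ÷ 61.979 g/mol = 0.09987 mol, giving 0.19974 Na and 0.09987 O.
8.13 wt% K2O ÷ 94.195 g/mol = 0.08631 mol, giving 0.17262 K and 0.08631 O.
18.76 wt% Al2O3 ÷ 101.961 g/mol = 0.18399 mol, giving 0.36798 Al and 0.55197 O.
67.99 wt% SiO2 ÷ 60.083 g/mol = 1.13160 mol, giving 1.13160 Si and 2.26320 O.
Oxygen sums to 3.00135; scaling by 8/3.00135 = 2.66547 puts the formula on 8 O.
Al: 0.36798 × 2.66547 = 0.981 atoms per formula unit.

0.981 Al apfu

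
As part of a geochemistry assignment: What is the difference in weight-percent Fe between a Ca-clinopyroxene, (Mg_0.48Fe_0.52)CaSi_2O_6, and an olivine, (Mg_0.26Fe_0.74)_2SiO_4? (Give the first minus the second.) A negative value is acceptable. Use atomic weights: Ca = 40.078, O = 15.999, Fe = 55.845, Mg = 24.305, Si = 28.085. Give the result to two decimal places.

First mineral: 29.039 g Fe in 232.948 g formula = 12.47 wt% Fe.
Second mineral: 82.651 g Fe in 187.370 g formula = 44.11 wt% Fe.
12.47% − 44.11% gives a difference of -31.64 percentage points.

-31.64 percentage points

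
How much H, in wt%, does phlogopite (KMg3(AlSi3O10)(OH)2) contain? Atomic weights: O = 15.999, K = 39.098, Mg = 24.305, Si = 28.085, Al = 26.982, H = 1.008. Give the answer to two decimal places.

0.48 wt%

Molar mass of KMg3(AlSi3O10)(OH)2: 1×39.098 + 3×24.305 + 1×26.982 + 3×28.085 + 12×15.999 + 2×1.008 = 417.254 g/mol.
Mass of H per formula unit: 2 × 1.008 = 2.016 g.
Weight fraction H = 2.016 / 417.254 = 0.0048.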